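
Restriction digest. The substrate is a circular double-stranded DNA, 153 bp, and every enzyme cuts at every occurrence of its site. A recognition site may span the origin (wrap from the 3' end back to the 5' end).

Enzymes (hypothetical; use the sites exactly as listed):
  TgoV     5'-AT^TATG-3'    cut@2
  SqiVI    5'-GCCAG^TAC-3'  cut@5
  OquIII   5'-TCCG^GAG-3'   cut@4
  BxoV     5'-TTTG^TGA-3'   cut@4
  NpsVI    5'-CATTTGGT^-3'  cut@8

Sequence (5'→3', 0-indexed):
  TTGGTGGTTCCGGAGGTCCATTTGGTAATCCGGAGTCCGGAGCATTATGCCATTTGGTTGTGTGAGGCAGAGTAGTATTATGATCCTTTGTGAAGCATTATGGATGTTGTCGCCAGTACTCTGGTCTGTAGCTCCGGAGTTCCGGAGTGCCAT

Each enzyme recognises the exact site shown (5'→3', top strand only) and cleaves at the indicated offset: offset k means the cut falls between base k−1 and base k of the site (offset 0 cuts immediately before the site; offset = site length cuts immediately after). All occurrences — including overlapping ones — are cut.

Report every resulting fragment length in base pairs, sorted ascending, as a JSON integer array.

Site scan:
  TgoV ATTATG/2: at [43, 76, 96] ⇒ [45, 78, 98]
  SqiVI GCCAGTAC/5: at [111] ⇒ [116]
  OquIII TCCGGAG/4: at [8, 28, 35, 132, 140] ⇒ [12, 32, 39, 136, 144]
  BxoV TTTGTGA/4: at [86] ⇒ [90]
  NpsVI CATTTGGT/8: at [18, 50, 150] ⇒ [5, 26, 58]

Pooled cuts: [5, 12, 26, 32, 39, 45, 58, 78, 90, 98, 116, 136, 144]

Fragments:
  5→12: 7 bp
  12→26: 14 bp
  26→32: 6 bp
  32→39: 7 bp
  39→45: 6 bp
  45→58: 13 bp
  58→78: 20 bp
  78→90: 12 bp
  90→98: 8 bp
  98→116: 18 bp
  116→136: 20 bp
  136→144: 8 bp
  144→5 (wrap): 153-144+5 = 14 bp

[6,6,7,7,8,8,12,13,14,14,18,20,20]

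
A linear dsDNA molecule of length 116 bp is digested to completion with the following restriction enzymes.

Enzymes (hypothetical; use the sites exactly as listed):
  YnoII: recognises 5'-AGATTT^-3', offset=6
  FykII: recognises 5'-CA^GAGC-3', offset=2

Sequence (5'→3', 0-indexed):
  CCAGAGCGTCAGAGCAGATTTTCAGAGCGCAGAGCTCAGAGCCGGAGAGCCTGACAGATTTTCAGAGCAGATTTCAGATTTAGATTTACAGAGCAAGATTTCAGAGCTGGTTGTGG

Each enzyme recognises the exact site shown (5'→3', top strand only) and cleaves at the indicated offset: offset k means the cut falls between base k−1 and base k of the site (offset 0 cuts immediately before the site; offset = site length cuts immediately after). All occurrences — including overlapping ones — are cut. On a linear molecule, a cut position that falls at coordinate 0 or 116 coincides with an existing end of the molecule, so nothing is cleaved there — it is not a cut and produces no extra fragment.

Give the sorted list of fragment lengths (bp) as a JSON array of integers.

[2,3,3,3,3,6,7,7,7,8,10,10,11,13,23]

Site scan:
  YnoII (AGATTT, off=6): starts [15, 55, 68, 75, 81, 95] → cuts [21, 61, 74, 81, 87, 101]
  FykII (CAGAGC, off=2): starts [1, 9, 22, 29, 36, 62, 88, 101] → cuts [3, 11, 24, 31, 38, 64, 90, 103]

Pooled cuts: [3, 11, 21, 24, 31, 38, 61, 64, 74, 81, 87, 90, 101, 103]

Fragments:
  [0,3): 3 bp
  [3,11): 8 bp
  [11,21): 10 bp
  [21,24): 3 bp
  [24,31): 7 bp
  [31,38): 7 bp
  [38,61): 23 bp
  [61,64): 3 bp
  [64,74): 10 bp
  [74,81): 7 bp
  [81,87): 6 bp
  [87,90): 3 bp
  [90,101): 11 bp
  [101,103): 2 bp
  [103,116): 13 bp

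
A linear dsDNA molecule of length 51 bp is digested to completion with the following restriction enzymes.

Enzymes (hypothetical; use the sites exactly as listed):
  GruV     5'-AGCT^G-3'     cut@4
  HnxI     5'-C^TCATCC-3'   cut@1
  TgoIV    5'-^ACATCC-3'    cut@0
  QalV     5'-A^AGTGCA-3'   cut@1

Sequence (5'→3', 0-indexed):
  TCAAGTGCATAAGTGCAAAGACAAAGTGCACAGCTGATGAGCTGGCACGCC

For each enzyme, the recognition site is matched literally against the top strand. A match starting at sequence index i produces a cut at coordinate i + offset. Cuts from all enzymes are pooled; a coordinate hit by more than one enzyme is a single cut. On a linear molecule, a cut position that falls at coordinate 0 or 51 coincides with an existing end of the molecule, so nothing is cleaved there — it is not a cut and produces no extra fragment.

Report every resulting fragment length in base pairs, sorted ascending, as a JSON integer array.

Per-enzyme occurrences:
  GruV AGCTG/4: at [31, 39] ⇒ [35, 43]
  HnxI (CTCATCC, off=1): no sites
  TgoIV (ACATCC, off=0): no sites
  QalV AAGTGCA/1: at [2, 10, 23] ⇒ [3, 11, 24]

All cut coordinates (distinct, sorted): [3, 11, 24, 35, 43]

Fragments:
  [0,3): 3 bp
  [3,11): 8 bp
  [11,24): 13 bp
  [24,35): 11 bp
  [35,43): 8 bp
  [43,51): 8 bp

[3,8,8,8,11,13]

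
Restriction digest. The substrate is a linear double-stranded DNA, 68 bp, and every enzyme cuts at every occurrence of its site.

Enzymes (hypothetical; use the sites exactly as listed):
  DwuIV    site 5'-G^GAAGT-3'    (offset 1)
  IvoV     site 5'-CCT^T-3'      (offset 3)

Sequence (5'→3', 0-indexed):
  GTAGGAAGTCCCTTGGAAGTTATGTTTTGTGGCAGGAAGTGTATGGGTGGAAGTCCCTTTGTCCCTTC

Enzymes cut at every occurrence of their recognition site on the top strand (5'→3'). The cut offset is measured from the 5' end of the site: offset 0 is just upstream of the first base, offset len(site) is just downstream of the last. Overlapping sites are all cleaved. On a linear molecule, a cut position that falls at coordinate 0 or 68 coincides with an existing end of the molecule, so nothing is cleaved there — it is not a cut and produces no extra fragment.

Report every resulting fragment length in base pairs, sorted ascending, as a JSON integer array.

Per-enzyme occurrences:
  DwuIV (GGAAGT, off=1): starts [3, 14, 34, 48] → cuts [4, 15, 35, 49]
  IvoV (CCTT, off=3): starts [10, 55, 63] → cuts [13, 58, 66]

All cut coordinates (distinct, sorted): [4, 13, 15, 35, 49, 58, 66]

Fragment lengths:
  [0,4): 4 bp
  [4,13): 9 bp
  [13,15): 2 bp
  [15,35): 20 bp
  [35,49): 14 bp
  [49,58): 9 bp
  [58,66): 8 bp
  [66,68): 2 bp

[2,2,4,8,9,9,14,20]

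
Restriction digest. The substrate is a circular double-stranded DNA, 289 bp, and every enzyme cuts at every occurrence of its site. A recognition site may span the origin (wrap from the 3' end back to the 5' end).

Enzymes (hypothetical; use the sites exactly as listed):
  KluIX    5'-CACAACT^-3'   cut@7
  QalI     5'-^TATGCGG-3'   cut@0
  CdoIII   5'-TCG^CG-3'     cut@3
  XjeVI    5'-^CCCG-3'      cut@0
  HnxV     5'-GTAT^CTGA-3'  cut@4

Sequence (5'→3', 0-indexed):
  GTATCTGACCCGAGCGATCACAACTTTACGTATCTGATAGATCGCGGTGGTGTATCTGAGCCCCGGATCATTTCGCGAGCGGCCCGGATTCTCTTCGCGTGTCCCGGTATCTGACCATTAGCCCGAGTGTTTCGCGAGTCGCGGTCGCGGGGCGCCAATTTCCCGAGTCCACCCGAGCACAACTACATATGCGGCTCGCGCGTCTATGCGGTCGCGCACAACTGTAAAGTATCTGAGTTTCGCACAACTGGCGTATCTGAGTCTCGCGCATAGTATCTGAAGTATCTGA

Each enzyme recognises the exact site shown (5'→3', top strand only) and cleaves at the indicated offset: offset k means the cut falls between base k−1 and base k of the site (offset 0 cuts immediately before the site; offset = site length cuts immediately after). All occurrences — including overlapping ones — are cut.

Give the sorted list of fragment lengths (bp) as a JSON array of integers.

Per-enzyme occurrences:
  KluIX (CACAACT, off=7): starts [18, 177, 216, 242] → cuts [25, 184, 223, 249]
  QalI (TATGCGG, off=0): starts [187, 204] → cuts [187, 204]
  CdoIII (TCGCG, off=3): starts [41, 72, 94, 131, 138, 144, 195, 211, 263] → cuts [44, 75, 97, 134, 141, 147, 198, 214, 266]
  XjeVI (CCCG, off=0): starts [8, 61, 82, 102, 121, 161, 171] → cuts [8, 61, 82, 102, 121, 161, 171]
  HnxV (GTATCTGA, off=4): starts [0, 29, 51, 106, 228, 252, 272, 281] → cuts [4, 33, 55, 110, 232, 256, 276, 285]

Pooled cuts: [4, 8, 25, 33, 44, 55, 61, 75, 82, 97, 102, 110, 121, 134, 141, 147, 161, 171, 184, 187, 198, 204, 214, 223, 232, 249, 256, 266, 276, 285]

Fragments:
  4→8: 4 bp
  8→25: 17 bp
  25→33: 8 bp
  33→44: 11 bp
  44→55: 11 bp
  55→61: 6 bp
  61→75: 14 bp
  75→82: 7 bp
  82→97: 15 bp
  97→102: 5 bp
  102→110: 8 bp
  110→121: 11 bp
  121→134: 13 bp
  134→141: 7 bp
  141→147: 6 bp
  147→161: 14 bp
  161→171: 10 bp
  171→184: 13 bp
  184→187: 3 bp
  187→198: 11 bp
  198→204: 6 bp
  204→214: 10 bp
  214→223: 9 bp
  223→232: 9 bp
  232→249: 17 bp
  249→256: 7 bp
  256→266: 10 bp
  266→276: 10 bp
  276→285: 9 bp
  285→4 (wrap): 289-285+4 = 8 bp

[3,4,5,6,6,6,7,7,7,8,8,8,9,9,9,10,10,10,10,11,11,11,11,13,13,14,14,15,17,17]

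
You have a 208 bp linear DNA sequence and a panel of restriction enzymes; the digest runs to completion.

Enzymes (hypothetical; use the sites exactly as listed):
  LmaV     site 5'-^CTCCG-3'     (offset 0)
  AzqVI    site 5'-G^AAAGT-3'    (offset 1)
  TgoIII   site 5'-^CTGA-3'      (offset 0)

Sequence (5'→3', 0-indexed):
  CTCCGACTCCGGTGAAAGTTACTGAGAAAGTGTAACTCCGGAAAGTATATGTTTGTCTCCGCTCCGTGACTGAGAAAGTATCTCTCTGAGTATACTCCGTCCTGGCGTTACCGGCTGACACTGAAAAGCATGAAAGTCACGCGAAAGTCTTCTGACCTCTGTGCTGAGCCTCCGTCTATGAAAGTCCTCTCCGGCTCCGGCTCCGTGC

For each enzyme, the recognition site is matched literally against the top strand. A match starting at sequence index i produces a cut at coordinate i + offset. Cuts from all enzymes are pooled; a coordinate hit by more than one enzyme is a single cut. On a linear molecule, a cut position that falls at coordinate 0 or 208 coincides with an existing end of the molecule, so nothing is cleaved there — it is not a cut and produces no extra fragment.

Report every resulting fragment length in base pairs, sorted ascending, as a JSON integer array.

[5,5,5,6,6,6,6,6,6,7,8,8,8,8,8,9,9,11,11,11,12,12,15,20]

Per-enzyme occurrences:
  LmaV (CTCCG, off=0): starts [0, 6, 35, 56, 61, 94, 169, 188, 194, 200] → cuts [6, 35, 56, 61, 94, 169, 188, 194, 200] (position 0 is a terminus of the linear molecule — no cut)
  AzqVI (GAAAGT, off=1): starts [13, 25, 40, 73, 131, 142, 179] → cuts [14, 26, 41, 74, 132, 143, 180]
  TgoIII (CTGA, off=0): starts [21, 69, 85, 114, 120, 151, 163] → cuts [21, 69, 85, 114, 120, 151, 163]

Pooled cuts: [6, 14, 21, 26, 35, 41, 56, 61, 69, 74, 85, 94, 114, 120, 132, 143, 151, 163, 169, 180, 188, 194, 200]

Fragments:
  [0,6): 6 bp
  [6,14): 8 bp
  [14,21): 7 bp
  [21,26): 5 bp
  [26,35): 9 bp
  [35,41): 6 bp
  [41,56): 15 bp
  [56,61): 5 bp
  [61,69): 8 bp
  [69,74): 5 bp
  [74,85): 11 bp
  [85,94): 9 bp
  [94,114): 20 bp
  [114,120): 6 bp
  [120,132): 12 bp
  [132,143): 11 bp
  [143,151): 8 bp
  [151,163): 12 bp
  [163,169): 6 bp
  [169,180): 11 bp
  [180,188): 8 bp
  [188,194): 6 bp
  [194,200): 6 bp
  [200,208): 8 bp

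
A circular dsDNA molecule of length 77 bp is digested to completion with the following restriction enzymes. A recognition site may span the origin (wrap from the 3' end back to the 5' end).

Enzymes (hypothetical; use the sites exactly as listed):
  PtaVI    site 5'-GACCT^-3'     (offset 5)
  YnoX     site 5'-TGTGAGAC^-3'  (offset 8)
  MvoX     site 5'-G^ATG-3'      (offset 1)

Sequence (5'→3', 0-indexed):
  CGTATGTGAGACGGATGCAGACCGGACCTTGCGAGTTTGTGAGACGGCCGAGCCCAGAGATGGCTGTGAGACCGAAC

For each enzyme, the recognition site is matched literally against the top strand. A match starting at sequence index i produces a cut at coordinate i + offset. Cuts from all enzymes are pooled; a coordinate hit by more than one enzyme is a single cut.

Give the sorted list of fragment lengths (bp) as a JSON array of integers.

[2,13,14,15,16,17]

Per-enzyme occurrences:
  PtaVI GACCT/5: at [24] ⇒ [29]
  YnoX TGTGAGAC/8: at [4, 37, 64] ⇒ [12, 45, 72]
  MvoX GATG/1: at [13, 58] ⇒ [14, 59]

Pooled cuts: [12, 14, 29, 45, 59, 72]

Fragment lengths:
  12→14: 2 bp
  14→29: 15 bp
  29→45: 16 bp
  45→59: 14 bp
  59→72: 13 bp
  72→12 (wrap): 77-72+12 = 17 bp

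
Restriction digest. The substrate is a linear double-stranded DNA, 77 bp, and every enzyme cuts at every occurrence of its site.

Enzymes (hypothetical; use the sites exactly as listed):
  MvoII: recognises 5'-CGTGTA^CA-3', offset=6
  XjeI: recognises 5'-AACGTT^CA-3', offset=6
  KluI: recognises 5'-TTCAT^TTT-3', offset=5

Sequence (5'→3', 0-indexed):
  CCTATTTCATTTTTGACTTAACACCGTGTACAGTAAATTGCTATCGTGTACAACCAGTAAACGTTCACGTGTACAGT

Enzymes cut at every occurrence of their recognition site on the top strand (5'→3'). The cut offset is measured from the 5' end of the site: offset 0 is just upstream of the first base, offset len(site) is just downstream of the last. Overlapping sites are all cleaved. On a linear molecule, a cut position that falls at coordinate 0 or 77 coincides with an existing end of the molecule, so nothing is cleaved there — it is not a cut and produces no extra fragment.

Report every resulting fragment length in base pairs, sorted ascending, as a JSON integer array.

[4,8,10,15,20,20]

Per-enzyme occurrences:
  MvoII CGTGTACA/6: at [24, 44, 67] ⇒ [30, 50, 73]
  XjeI AACGTTCA/6: at [59] ⇒ [65]
  KluI TTCATTTT/5: at [5] ⇒ [10]

Pooled cuts: [10, 30, 50, 65, 73]

Fragments:
  [0,10): 10 bp
  [10,30): 20 bp
  [30,50): 20 bp
  [50,65): 15 bp
  [65,73): 8 bp
  [73,77): 4 bp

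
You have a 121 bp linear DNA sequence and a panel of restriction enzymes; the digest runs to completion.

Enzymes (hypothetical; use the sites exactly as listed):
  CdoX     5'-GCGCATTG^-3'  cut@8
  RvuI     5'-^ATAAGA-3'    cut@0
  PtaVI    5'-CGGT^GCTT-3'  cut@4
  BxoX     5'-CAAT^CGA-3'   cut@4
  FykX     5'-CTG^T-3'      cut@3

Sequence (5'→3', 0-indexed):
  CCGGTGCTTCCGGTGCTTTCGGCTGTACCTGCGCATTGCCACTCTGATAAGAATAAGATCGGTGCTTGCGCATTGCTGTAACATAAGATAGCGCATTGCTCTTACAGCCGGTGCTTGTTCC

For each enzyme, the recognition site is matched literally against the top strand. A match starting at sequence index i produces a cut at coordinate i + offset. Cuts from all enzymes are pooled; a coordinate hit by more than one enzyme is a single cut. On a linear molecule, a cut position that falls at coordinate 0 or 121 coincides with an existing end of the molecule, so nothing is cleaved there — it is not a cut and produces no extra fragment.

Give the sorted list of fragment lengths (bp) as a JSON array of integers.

Site scan:
  CdoX GCGCATTG/8: at [30, 67, 90] ⇒ [38, 75, 98]
  RvuI ATAAGA/0: at [46, 52, 82] ⇒ [46, 52, 82]
  PtaVI CGGTGCTT/4: at [1, 10, 59, 108] ⇒ [5, 14, 63, 112]
  BxoX (CAATCGA, off=4): no sites
  FykX CTGT/3: at [22, 75] ⇒ [25, 78]

All cut coordinates (distinct, sorted): [5, 14, 25, 38, 46, 52, 63, 75, 78, 82, 98, 112]

Fragment lengths:
  [0,5): 5 bp
  [5,14): 9 bp
  [14,25): 11 bp
  [25,38): 13 bp
  [38,46): 8 bp
  [46,52): 6 bp
  [52,63): 11 bp
  [63,75): 12 bp
  [75,78): 3 bp
  [78,82): 4 bp
  [82,98): 16 bp
  [98,112): 14 bp
  [112,121): 9 bp

[3,4,5,6,8,9,9,11,11,12,13,14,16]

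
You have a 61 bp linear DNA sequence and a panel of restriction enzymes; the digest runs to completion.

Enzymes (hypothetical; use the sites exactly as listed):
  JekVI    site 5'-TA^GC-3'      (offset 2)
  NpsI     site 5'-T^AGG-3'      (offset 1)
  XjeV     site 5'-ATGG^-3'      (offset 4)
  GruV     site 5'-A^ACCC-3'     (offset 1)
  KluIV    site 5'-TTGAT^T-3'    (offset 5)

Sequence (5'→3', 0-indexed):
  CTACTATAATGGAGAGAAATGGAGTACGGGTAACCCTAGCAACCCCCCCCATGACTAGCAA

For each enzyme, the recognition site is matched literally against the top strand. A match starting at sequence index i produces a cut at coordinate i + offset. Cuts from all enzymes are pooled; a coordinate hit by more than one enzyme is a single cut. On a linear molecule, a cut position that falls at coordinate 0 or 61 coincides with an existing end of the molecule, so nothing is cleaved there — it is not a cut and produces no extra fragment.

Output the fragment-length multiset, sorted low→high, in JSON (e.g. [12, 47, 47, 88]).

[3,4,6,10,10,12,16]

Scan for sites:
  JekVI TAGC/2: at [36, 55] ⇒ [38, 57]
  NpsI (TAGG, off=1): no sites
  XjeV ATGG/4: at [8, 18] ⇒ [12, 22]
  GruV AACCC/1: at [31, 40] ⇒ [32, 41]
  KluIV (TTGATT, off=5): no sites

All cut coordinates (distinct, sorted): [12, 22, 32, 38, 41, 57]

Fragment lengths:
  [0,12): 12 bp
  [12,22): 10 bp
  [22,32): 10 bp
  [32,38): 6 bp
  [38,41): 3 bp
  [41,57): 16 bp
  [57,61): 4 bp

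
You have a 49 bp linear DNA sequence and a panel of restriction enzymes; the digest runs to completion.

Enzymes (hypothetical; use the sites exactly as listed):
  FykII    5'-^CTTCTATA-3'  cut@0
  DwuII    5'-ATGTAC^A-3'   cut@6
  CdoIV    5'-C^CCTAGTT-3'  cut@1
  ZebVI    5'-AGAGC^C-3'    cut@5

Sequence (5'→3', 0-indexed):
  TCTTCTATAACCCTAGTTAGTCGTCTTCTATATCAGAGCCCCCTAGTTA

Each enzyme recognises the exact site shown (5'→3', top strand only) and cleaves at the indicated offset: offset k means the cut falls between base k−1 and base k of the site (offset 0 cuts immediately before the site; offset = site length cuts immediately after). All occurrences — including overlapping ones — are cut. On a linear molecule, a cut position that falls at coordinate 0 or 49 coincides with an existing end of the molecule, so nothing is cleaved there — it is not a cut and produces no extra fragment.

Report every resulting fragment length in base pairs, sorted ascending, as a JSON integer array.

[1,2,8,10,13,15]

Site scan:
  FykII CTTCTATA/0: at [1, 24] ⇒ [1, 24]
  DwuII (ATGTACA, off=6): no sites
  CdoIV CCCTAGTT/1: at [10, 40] ⇒ [11, 41]
  ZebVI AGAGCC/5: at [34] ⇒ [39]

Pooled cuts: [1, 11, 24, 39, 41]

Fragments:
  [0,1): 1 bp
  [1,11): 10 bp
  [11,24): 13 bp
  [24,39): 15 bp
  [39,41): 2 bp
  [41,49): 8 bp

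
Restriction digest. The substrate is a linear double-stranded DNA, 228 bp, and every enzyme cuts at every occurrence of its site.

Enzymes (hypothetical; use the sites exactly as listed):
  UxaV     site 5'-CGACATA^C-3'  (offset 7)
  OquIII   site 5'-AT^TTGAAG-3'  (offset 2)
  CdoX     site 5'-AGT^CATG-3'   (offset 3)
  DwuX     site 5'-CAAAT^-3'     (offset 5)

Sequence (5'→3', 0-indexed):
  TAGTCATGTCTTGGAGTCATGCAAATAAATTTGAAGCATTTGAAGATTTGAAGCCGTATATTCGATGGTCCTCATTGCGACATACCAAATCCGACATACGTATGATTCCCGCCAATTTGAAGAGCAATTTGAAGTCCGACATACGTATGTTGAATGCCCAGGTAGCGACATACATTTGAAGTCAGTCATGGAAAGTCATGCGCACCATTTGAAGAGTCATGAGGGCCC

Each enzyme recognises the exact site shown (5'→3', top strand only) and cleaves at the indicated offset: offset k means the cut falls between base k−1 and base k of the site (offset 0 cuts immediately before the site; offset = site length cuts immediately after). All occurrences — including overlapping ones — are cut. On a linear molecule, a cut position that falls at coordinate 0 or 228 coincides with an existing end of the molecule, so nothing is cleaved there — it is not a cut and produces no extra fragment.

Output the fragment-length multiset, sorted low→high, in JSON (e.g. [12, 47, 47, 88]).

[3,4,4,6,8,8,9,9,9,10,11,11,12,12,13,15,18,29,37]

Per-enzyme occurrences:
  UxaV CGACATAC/7: at [77, 91, 136, 165] ⇒ [84, 98, 143, 172]
  OquIII ATTTGAAG/2: at [28, 37, 45, 114, 126, 173, 206] ⇒ [30, 39, 47, 116, 128, 175, 208]
  CdoX AGTCATG/3: at [1, 14, 183, 193, 214] ⇒ [4, 17, 186, 196, 217]
  DwuX CAAAT/5: at [21, 85] ⇒ [26, 90]

Pooled cuts: [4, 17, 26, 30, 39, 47, 84, 90, 98, 116, 128, 143, 172, 175, 186, 196, 208, 217]

Fragment lengths:
  [0,4): 4 bp
  [4,17): 13 bp
  [17,26): 9 bp
  [26,30): 4 bp
  [30,39): 9 bp
  [39,47): 8 bp
  [47,84): 37 bp
  [84,90): 6 bp
  [90,98): 8 bp
  [98,116): 18 bp
  [116,128): 12 bp
  [128,143): 15 bp
  [143,172): 29 bp
  [172,175): 3 bp
  [175,186): 11 bp
  [186,196): 10 bp
  [196,208): 12 bp
  [208,217): 9 bp
  [217,228): 11 bp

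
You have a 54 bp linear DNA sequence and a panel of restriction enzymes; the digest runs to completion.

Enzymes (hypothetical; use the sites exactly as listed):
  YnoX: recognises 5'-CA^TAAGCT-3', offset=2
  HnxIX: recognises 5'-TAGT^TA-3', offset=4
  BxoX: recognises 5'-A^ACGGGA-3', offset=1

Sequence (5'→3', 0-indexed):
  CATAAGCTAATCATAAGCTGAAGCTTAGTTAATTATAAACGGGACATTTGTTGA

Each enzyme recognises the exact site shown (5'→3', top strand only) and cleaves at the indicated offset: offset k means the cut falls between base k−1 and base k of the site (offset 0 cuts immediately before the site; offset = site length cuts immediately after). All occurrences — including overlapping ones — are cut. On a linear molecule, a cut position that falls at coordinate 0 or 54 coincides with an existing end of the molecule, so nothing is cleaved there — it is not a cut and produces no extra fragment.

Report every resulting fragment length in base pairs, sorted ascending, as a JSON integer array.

Site scan:
  YnoX CATAAGCT/2: at [0, 11] ⇒ [2, 13]
  HnxIX TAGTTA/4: at [25] ⇒ [29]
  BxoX AACGGGA/1: at [37] ⇒ [38]

Pooled cuts: [2, 13, 29, 38]

Fragments:
  [0,2): 2 bp
  [2,13): 11 bp
  [13,29): 16 bp
  [29,38): 9 bp
  [38,54): 16 bp

[2,9,11,16,16]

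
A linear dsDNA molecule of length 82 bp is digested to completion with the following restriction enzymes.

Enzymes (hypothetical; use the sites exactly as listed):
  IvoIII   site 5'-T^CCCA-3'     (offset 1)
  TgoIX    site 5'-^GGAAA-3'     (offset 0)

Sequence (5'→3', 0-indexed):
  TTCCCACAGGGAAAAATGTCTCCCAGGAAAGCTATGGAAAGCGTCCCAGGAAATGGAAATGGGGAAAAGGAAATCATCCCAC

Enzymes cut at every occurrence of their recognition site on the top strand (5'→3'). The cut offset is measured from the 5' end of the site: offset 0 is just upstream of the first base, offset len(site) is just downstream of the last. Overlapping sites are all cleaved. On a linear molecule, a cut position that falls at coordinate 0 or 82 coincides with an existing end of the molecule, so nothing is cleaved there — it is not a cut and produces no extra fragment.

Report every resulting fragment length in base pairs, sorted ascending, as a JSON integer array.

Per-enzyme occurrences:
  IvoIII (TCCCA, off=1): starts [1, 20, 43, 76] → cuts [2, 21, 44, 77]
  TgoIX (GGAAA, off=0): starts [9, 25, 35, 48, 54, 62, 68] → cuts [9, 25, 35, 48, 54, 62, 68]

All cut coordinates (distinct, sorted): [2, 9, 21, 25, 35, 44, 48, 54, 62, 68, 77]

Fragments:
  [0,2): 2 bp
  [2,9): 7 bp
  [9,21): 12 bp
  [21,25): 4 bp
  [25,35): 10 bp
  [35,44): 9 bp
  [44,48): 4 bp
  [48,54): 6 bp
  [54,62): 8 bp
  [62,68): 6 bp
  [68,77): 9 bp
  [77,82): 5 bp

[2,4,4,5,6,6,7,8,9,9,10,12]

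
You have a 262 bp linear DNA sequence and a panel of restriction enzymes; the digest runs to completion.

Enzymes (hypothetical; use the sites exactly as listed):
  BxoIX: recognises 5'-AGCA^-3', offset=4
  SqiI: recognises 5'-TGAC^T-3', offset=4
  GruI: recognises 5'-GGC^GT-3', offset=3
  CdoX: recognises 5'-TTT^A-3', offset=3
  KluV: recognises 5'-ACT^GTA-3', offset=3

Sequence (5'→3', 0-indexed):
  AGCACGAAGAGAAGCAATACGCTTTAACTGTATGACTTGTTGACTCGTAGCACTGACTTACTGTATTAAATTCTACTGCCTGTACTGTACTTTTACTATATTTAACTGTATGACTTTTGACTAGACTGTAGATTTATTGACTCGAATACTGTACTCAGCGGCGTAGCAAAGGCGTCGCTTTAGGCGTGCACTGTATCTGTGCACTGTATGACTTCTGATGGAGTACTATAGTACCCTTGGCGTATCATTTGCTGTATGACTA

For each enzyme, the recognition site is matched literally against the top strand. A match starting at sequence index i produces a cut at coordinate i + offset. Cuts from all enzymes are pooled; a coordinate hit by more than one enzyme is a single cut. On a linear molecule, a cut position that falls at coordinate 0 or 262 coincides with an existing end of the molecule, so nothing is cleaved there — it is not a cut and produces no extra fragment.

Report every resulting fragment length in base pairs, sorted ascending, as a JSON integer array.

[2,4,4,4,4,5,5,5,6,6,6,7,7,7,7,7,8,8,8,8,8,9,9,9,12,12,13,19,24,29]

Scan for sites:
  BxoIX (AGCA, off=4): starts [0, 12, 48, 164] → cuts [4, 16, 52, 168]
  SqiI (TGACT, off=4): starts [32, 40, 53, 110, 117, 137, 208, 256] → cuts [36, 44, 57, 114, 121, 141, 212, 260]
  GruI (GGCGT, off=3): starts [159, 170, 182, 238] → cuts [162, 173, 185, 241]
  CdoX (TTTA, off=3): starts [22, 91, 100, 132, 178] → cuts [25, 94, 103, 135, 181]
  KluV (ACTGTA, off=3): starts [26, 59, 83, 104, 124, 147, 189, 202] → cuts [29, 62, 86, 107, 127, 150, 192, 205]

Pooled cuts: [4, 16, 25, 29, 36, 44, 52, 57, 62, 86, 94, 103, 107, 114, 121, 127, 135, 141, 150, 162, 168, 173, 181, 185, 192, 205, 212, 241, 260]

Fragments:
  [0,4): 4 bp
  [4,16): 12 bp
  [16,25): 9 bp
  [25,29): 4 bp
  [29,36): 7 bp
  [36,44): 8 bp
  [44,52): 8 bp
  [52,57): 5 bp
  [57,62): 5 bp
  [62,86): 24 bp
  [86,94): 8 bp
  [94,103): 9 bp
  [103,107): 4 bp
  [107,114): 7 bp
  [114,121): 7 bp
  [121,127): 6 bp
  [127,135): 8 bp
  [135,141): 6 bp
  [141,150): 9 bp
  [150,162): 12 bp
  [162,168): 6 bp
  [168,173): 5 bp
  [173,181): 8 bp
  [181,185): 4 bp
  [185,192): 7 bp
  [192,205): 13 bp
  [205,212): 7 bp
  [212,241): 29 bp
  [241,260): 19 bp
  [260,262): 2 bp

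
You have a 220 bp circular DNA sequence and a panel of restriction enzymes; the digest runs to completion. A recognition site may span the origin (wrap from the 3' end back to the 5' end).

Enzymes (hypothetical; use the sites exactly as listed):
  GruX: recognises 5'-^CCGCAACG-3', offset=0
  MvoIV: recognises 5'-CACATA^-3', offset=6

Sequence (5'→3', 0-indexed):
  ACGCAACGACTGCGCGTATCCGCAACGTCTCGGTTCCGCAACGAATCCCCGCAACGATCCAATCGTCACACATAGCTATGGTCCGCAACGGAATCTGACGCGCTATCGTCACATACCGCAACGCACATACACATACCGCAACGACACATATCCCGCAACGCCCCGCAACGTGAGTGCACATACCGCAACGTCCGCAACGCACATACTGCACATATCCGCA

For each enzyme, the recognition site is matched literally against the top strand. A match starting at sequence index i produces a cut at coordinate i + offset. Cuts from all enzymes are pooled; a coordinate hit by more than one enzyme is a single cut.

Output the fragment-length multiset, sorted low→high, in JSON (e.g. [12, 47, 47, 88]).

Site scan:
  GruX CCGCAACG/0: at [19, 35, 48, 82, 115, 135, 152, 162, 182, 191, 215] ⇒ [19, 35, 48, 82, 115, 135, 152, 162, 182, 191, 215]
  MvoIV CACATA/6: at [68, 109, 123, 129, 144, 176, 199, 208] ⇒ [74, 115, 129, 135, 150, 182, 205, 214]

Pooled cuts: [19, 35, 48, 74, 82, 115, 129, 135, 150, 152, 162, 182, 191, 205, 214, 215]

Fragments:
  19→35: 16 bp
  35→48: 13 bp
  48→74: 26 bp
  74→82: 8 bp
  82→115: 33 bp
  115→129: 14 bp
  129→135: 6 bp
  135→150: 15 bp
  150→152: 2 bp
  152→162: 10 bp
  162→182: 20 bp
  182→191: 9 bp
  191→205: 14 bp
  205→214: 9 bp
  214→215: 1 bp
  215→19 (wrap): 220-215+19 = 24 bp

[1,2,6,8,9,9,10,13,14,14,15,16,20,24,26,33]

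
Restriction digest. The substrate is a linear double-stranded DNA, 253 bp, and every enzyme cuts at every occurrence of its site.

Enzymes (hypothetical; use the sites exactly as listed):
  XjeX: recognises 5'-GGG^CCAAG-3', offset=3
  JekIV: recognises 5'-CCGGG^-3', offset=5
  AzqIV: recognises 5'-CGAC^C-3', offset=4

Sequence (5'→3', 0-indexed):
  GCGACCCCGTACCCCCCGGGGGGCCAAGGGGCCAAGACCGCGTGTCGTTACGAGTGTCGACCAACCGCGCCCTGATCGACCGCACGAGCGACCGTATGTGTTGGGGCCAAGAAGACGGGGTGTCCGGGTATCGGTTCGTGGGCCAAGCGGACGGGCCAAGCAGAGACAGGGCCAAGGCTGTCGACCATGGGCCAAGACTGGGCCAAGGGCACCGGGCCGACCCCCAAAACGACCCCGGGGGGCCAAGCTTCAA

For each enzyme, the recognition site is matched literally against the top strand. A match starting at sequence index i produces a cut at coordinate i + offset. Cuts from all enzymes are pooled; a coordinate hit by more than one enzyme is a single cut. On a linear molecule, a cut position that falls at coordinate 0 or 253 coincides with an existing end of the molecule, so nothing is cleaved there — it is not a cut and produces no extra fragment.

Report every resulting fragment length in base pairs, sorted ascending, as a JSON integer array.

[3,3,5,5,6,6,8,11,11,12,12,13,14,14,14,14,15,16,19,22,30]

Per-enzyme occurrences:
  XjeX GGGCCAAG/3: at [20, 28, 103, 139, 152, 168, 188, 199, 239] ⇒ [23, 31, 106, 142, 155, 171, 191, 202, 242]
  JekIV CCGGG/5: at [15, 123, 211, 234] ⇒ [20, 128, 216, 239]
  AzqIV CGACC/4: at [1, 57, 76, 88, 181, 217, 229] ⇒ [5, 61, 80, 92, 185, 221, 233]

All cut coordinates (distinct, sorted): [5, 20, 23, 31, 61, 80, 92, 106, 128, 142, 155, 171, 185, 191, 202, 216, 221, 233, 239, 242]

Fragments:
  [0,5): 5 bp
  [5,20): 15 bp
  [20,23): 3 bp
  [23,31): 8 bp
  [31,61): 30 bp
  [61,80): 19 bp
  [80,92): 12 bp
  [92,106): 14 bp
  [106,128): 22 bp
  [128,142): 14 bp
  [142,155): 13 bp
  [155,171): 16 bp
  [171,185): 14 bp
  [185,191): 6 bp
  [191,202): 11 bp
  [202,216): 14 bp
  [216,221): 5 bp
  [221,233): 12 bp
  [233,239): 6 bp
  [239,242): 3 bp
  [242,253): 11 bp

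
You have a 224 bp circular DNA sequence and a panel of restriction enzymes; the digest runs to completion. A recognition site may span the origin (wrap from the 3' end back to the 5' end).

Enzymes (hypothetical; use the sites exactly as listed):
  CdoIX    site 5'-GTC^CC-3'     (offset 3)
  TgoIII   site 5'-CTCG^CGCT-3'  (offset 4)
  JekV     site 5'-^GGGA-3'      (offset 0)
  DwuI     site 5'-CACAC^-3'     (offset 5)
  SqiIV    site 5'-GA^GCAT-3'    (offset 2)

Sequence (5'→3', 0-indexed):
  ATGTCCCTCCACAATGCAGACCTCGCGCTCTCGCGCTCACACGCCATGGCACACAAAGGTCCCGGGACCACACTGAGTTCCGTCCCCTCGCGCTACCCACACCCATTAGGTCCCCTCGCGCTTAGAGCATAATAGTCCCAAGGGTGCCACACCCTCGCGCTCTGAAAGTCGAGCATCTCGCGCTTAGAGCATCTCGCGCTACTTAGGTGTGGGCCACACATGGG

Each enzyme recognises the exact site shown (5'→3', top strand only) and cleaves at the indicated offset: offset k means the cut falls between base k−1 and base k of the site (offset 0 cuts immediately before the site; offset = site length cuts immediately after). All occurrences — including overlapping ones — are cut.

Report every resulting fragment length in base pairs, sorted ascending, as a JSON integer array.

Scan for sites:
  CdoIX GTCCC/3: at [2, 58, 81, 109, 134] ⇒ [5, 61, 84, 112, 137]
  TgoIII CTCGCGCT/4: at [21, 29, 86, 114, 153, 176, 192] ⇒ [25, 33, 90, 118, 157, 180, 196]
  JekV GGGA/0: at [63, 221] ⇒ [63, 221]
  DwuI CACAC/5: at [37, 49, 68, 97, 147, 214] ⇒ [42, 54, 73, 102, 152, 219]
  SqiIV GAGCAT/2: at [124, 170, 186] ⇒ [126, 172, 188]

Pooled cuts: [5, 25, 33, 42, 54, 61, 63, 73, 84, 90, 102, 112, 118, 126, 137, 152, 157, 172, 180, 188, 196, 219, 221]

Fragment lengths:
  5→25: 20 bp
  25→33: 8 bp
  33→42: 9 bp
  42→54: 12 bp
  54→61: 7 bp
  61→63: 2 bp
  63→73: 10 bp
  73→84: 11 bp
  84→90: 6 bp
  90→102: 12 bp
  102→112: 10 bp
  112→118: 6 bp
  118→126: 8 bp
  126→137: 11 bp
  137→152: 15 bp
  152→157: 5 bp
  157→172: 15 bp
  172→180: 8 bp
  180→188: 8 bp
  188→196: 8 bp
  196→219: 23 bp
  219→221: 2 bp
  221→5 (wrap): 224-221+5 = 8 bp

[2,2,5,6,6,7,8,8,8,8,8,8,9,10,10,11,11,12,12,15,15,20,23]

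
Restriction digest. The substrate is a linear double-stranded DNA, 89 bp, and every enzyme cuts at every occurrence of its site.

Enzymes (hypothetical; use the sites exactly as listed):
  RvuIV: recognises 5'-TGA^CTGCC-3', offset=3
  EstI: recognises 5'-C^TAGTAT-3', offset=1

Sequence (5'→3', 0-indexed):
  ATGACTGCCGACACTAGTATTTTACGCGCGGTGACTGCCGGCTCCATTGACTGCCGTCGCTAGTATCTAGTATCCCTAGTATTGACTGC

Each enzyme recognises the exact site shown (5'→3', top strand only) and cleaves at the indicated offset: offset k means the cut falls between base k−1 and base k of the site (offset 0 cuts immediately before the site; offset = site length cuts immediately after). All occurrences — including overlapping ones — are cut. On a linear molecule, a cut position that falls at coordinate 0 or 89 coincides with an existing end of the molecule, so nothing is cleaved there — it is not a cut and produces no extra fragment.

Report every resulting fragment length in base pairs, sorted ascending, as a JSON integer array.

[4,7,9,10,10,13,16,20]

Scan for sites:
  RvuIV (TGACTGCC, off=3): starts [1, 31, 47] → cuts [4, 34, 50]
  EstI (CTAGTAT, off=1): starts [13, 59, 66, 75] → cuts [14, 60, 67, 76]

Pooled cuts: [4, 14, 34, 50, 60, 67, 76]

Fragment lengths:
  [0,4): 4 bp
  [4,14): 10 bp
  [14,34): 20 bp
  [34,50): 16 bp
  [50,60): 10 bp
  [60,67): 7 bp
  [67,76): 9 bp
  [76,89): 13 bp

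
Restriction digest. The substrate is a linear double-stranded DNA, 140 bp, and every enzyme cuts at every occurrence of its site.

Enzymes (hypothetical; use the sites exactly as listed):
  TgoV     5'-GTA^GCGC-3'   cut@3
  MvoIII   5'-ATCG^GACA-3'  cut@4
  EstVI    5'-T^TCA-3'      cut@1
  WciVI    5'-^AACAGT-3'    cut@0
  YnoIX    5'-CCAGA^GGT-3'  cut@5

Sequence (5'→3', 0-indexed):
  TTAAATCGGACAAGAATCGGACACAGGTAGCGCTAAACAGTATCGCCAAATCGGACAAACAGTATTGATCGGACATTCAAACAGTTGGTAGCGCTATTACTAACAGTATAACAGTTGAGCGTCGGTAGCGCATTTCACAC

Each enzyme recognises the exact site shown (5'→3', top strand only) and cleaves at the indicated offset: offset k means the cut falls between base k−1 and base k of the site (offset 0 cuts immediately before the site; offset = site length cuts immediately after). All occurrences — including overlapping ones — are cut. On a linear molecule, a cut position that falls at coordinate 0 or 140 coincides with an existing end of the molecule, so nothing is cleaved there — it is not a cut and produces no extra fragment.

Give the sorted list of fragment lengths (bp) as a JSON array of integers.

[3,4,5,6,6,7,8,8,10,11,11,11,14,18,18]

Per-enzyme occurrences:
  TgoV (GTAGCGC, off=3): starts [26, 87, 124] → cuts [29, 90, 127]
  MvoIII (ATCGGACA, off=4): starts [4, 15, 49, 67] → cuts [8, 19, 53, 71]
  EstVI (TTCA, off=1): starts [75, 133] → cuts [76, 134]
  WciVI (AACAGT, off=0): starts [35, 57, 79, 101, 109] → cuts [35, 57, 79, 101, 109]
  YnoIX (CCAGAGGT, off=5): no sites

All cut coordinates (distinct, sorted): [8, 19, 29, 35, 53, 57, 71, 76, 79, 90, 101, 109, 127, 134]

Fragments:
  [0,8): 8 bp
  [8,19): 11 bp
  [19,29): 10 bp
  [29,35): 6 bp
  [35,53): 18 bp
  [53,57): 4 bp
  [57,71): 14 bp
  [71,76): 5 bp
  [76,79): 3 bp
  [79,90): 11 bp
  [90,101): 11 bp
  [101,109): 8 bp
  [109,127): 18 bp
  [127,134): 7 bp
  [134,140): 6 bp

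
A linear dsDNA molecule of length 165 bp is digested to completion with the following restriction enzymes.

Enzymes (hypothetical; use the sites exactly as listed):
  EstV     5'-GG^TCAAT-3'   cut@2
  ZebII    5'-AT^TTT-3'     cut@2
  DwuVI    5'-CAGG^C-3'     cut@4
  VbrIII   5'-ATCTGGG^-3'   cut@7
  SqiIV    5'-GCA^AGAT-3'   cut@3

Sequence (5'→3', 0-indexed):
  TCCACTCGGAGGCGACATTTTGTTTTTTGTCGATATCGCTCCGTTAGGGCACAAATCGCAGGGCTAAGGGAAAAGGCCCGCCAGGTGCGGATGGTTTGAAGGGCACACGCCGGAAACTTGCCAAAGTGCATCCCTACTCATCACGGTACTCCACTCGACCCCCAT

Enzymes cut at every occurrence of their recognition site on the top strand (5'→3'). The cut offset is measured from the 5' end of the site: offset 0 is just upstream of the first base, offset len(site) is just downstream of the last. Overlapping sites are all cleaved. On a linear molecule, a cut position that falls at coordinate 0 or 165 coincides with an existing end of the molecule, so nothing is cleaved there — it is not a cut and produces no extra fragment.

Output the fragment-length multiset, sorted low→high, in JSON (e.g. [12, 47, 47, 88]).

[18,147]

Site scan:
  EstV (GGTCAAT, off=2): no sites
  ZebII (ATTTT, off=2): starts [16] → cuts [18]
  DwuVI (CAGGC, off=4): no sites
  VbrIII (ATCTGGG, off=7): no sites
  SqiIV (GCAAGAT, off=3): no sites

All cut coordinates (distinct, sorted): [18]

Fragment lengths:
  [0,18): 18 bp
  [18,165): 147 bp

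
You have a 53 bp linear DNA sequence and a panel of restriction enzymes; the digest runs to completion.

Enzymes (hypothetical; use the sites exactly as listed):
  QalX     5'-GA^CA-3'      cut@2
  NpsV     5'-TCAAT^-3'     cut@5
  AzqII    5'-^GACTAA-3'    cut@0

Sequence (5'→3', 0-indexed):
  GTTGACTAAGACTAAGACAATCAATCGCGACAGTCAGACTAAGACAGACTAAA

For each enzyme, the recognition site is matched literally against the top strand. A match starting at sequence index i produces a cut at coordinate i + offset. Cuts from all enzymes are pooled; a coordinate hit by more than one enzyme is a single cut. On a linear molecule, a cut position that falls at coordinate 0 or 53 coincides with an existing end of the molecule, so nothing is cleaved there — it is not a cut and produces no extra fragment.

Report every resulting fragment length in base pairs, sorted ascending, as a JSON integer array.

[2,3,5,6,6,7,8,8,8]

Scan for sites:
  QalX (GACA, off=2): starts [15, 28, 42] → cuts [17, 30, 44]
  NpsV (TCAAT, off=5): starts [20] → cuts [25]
  AzqII (GACTAA, off=0): starts [3, 9, 36, 46] → cuts [3, 9, 36, 46]

Pooled cuts: [3, 9, 17, 25, 30, 36, 44, 46]

Fragments:
  [0,3): 3 bp
  [3,9): 6 bp
  [9,17): 8 bp
  [17,25): 8 bp
  [25,30): 5 bp
  [30,36): 6 bp
  [36,44): 8 bp
  [44,46): 2 bp
  [46,53): 7 bp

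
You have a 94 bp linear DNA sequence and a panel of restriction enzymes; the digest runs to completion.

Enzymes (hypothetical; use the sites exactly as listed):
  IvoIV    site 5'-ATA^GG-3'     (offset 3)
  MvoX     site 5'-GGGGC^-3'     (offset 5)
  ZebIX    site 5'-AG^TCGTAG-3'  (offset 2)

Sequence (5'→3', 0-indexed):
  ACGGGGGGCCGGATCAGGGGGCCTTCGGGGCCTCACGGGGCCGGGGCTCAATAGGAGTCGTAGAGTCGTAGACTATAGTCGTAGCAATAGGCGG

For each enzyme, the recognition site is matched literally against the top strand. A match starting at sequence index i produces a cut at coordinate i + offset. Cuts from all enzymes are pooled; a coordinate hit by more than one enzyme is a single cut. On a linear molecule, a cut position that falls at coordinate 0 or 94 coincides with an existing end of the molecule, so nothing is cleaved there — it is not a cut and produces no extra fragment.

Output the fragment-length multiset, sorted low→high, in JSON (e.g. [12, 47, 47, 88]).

[4,5,6,6,8,9,9,10,11,13,13]

Scan for sites:
  IvoIV ATAGG/3: at [50, 86] ⇒ [53, 89]
  MvoX GGGGC/5: at [4, 17, 26, 36, 42] ⇒ [9, 22, 31, 41, 47]
  ZebIX AGTCGTAG/2: at [55, 63, 76] ⇒ [57, 65, 78]

All cut coordinates (distinct, sorted): [9, 22, 31, 41, 47, 53, 57, 65, 78, 89]

Fragment lengths:
  [0,9): 9 bp
  [9,22): 13 bp
  [22,31): 9 bp
  [31,41): 10 bp
  [41,47): 6 bp
  [47,53): 6 bp
  [53,57): 4 bp
  [57,65): 8 bp
  [65,78): 13 bp
  [78,89): 11 bp
  [89,94): 5 bp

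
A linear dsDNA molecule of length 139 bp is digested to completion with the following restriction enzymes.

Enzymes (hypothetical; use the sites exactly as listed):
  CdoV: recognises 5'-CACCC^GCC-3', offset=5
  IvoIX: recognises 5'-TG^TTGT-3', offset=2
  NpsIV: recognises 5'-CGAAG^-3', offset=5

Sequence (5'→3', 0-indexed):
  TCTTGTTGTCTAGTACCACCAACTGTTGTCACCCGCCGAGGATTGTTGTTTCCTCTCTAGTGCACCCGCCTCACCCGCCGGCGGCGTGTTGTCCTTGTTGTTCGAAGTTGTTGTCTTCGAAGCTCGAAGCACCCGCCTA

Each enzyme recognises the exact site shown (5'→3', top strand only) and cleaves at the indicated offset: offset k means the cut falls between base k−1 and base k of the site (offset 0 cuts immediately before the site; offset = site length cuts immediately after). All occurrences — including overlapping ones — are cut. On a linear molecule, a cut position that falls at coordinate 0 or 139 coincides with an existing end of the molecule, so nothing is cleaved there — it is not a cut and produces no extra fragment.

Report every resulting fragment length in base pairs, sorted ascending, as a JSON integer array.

Site scan:
  CdoV CACCCGCC/5: at [29, 62, 71, 129] ⇒ [34, 67, 76, 134]
  IvoIX TGTTGT/2: at [3, 23, 43, 86, 95, 108] ⇒ [5, 25, 45, 88, 97, 110]
  NpsIV CGAAG/5: at [102, 117, 124] ⇒ [107, 122, 129]

All cut coordinates (distinct, sorted): [5, 25, 34, 45, 67, 76, 88, 97, 107, 110, 122, 129, 134]

Fragment lengths:
  [0,5): 5 bp
  [5,25): 20 bp
  [25,34): 9 bp
  [34,45): 11 bp
  [45,67): 22 bp
  [67,76): 9 bp
  [76,88): 12 bp
  [88,97): 9 bp
  [97,107): 10 bp
  [107,110): 3 bp
  [110,122): 12 bp
  [122,129): 7 bp
  [129,134): 5 bp
  [134,139): 5 bp

[3,5,5,5,7,9,9,9,10,11,12,12,20,22]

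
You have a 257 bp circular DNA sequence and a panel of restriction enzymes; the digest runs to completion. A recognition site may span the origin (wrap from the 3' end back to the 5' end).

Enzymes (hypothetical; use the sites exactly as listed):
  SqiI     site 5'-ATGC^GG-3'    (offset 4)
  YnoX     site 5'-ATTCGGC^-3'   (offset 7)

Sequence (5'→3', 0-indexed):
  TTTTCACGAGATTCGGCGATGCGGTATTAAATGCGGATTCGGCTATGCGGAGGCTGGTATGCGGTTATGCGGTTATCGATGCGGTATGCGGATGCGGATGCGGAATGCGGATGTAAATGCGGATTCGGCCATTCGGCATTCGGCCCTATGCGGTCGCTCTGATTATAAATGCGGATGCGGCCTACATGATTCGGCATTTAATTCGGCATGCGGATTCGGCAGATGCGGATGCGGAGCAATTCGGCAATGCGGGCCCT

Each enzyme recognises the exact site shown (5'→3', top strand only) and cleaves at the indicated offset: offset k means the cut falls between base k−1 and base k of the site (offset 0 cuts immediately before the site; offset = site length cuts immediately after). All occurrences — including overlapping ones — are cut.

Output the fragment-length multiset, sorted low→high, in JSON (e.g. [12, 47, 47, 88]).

[4,5,5,5,6,6,6,6,6,7,7,7,7,8,8,9,9,9,12,12,12,12,13,14,17,21,24]

Scan for sites:
  SqiI (ATGCGG, off=4): starts [18, 30, 44, 58, 66, 78, 85, 91, 97, 104, 116, 147, 168, 174, 207, 222, 228, 246] → cuts [22, 34, 48, 62, 70, 82, 89, 95, 101, 108, 120, 151, 172, 178, 211, 226, 232, 250]
  YnoX (ATTCGGC, off=7): starts [10, 36, 122, 130, 137, 188, 200, 213, 238] → cuts [17, 43, 129, 137, 144, 195, 207, 220, 245]

All cut coordinates (distinct, sorted): [17, 22, 34, 43, 48, 62, 70, 82, 89, 95, 101, 108, 120, 129, 137, 144, 151, 172, 178, 195, 207, 211, 220, 226, 232, 245, 250]

Fragment lengths:
  17→22: 5 bp
  22→34: 12 bp
  34→43: 9 bp
  43→48: 5 bp
  48→62: 14 bp
  62→70: 8 bp
  70→82: 12 bp
  82→89: 7 bp
  89→95: 6 bp
  95→101: 6 bp
  101→108: 7 bp
  108→120: 12 bp
  120→129: 9 bp
  129→137: 8 bp
  137→144: 7 bp
  144→151: 7 bp
  151→172: 21 bp
  172→178: 6 bp
  178→195: 17 bp
  195→207: 12 bp
  207→211: 4 bp
  211→220: 9 bp
  220→226: 6 bp
  226→232: 6 bp
  232→245: 13 bp
  245→250: 5 bp
  250→17 (wrap): 257-250+17 = 24 bp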